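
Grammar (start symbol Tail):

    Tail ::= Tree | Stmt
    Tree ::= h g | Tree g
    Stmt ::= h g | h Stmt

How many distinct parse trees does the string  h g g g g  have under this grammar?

Parse trees for h g g g g:
  [Tail [Tree [Tree [Tree [Tree h g] g] g] g]]

1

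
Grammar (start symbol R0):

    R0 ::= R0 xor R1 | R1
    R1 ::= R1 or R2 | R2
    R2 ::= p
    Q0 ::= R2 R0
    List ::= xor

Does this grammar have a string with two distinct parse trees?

Unambiguous

Only R0, R1, R2 are reachable from R0; ignoring the rest: R0 → R0 xor R1 | R1  ;  R1 → R1 or R2 | R2  — a left-associative chain with R2 at the bottom. Each string factors uniquely by precedence.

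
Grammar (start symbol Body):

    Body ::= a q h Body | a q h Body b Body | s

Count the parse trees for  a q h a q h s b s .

2

Parse trees for a q h a q h s b s:
  [Body a q h [Body a q h [Body s] b [Body s]]]
  [Body a q h [Body a q h [Body s]] b [Body s]]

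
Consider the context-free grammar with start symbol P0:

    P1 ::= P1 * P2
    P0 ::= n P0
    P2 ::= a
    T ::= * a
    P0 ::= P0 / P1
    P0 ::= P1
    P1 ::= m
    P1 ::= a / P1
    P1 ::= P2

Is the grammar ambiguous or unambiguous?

Ambiguous

Witness: a / a

Derivation 1: P0 ⇒ P0 / P1 ⇒ P1 / P1 ⇒ P2 / P1 ⇒ a / P1 ⇒ a / P2 ⇒ a / a
Derivation 2: P0 ⇒ P1 ⇒ a / P1 ⇒ a / P2 ⇒ a / a

Two distinct leftmost derivations for the same string.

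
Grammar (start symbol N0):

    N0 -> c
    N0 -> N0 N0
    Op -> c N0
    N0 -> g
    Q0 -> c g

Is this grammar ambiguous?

Ambiguous

Witness: c c c

Derivation 1: N0 ⇒ N0 N0 ⇒ c N0 ⇒ c N0 N0 ⇒ c c N0 ⇒ c c c
Derivation 2: N0 ⇒ N0 N0 ⇒ N0 N0 N0 ⇒ c N0 N0 ⇒ c c N0 ⇒ c c c

Two distinct leftmost derivations for the same string.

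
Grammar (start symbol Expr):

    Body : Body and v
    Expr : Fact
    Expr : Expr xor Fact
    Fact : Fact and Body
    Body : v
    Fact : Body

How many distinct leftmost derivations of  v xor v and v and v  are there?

Parse trees for v xor v and v and v:
  [Expr [Expr [Fact [Body v]]] xor [Fact [Fact [Body v]] and [Body [Body v] and v]]]
  [Expr [Expr [Fact [Body v]]] xor [Fact [Fact [Fact [Body v]] and [Body v]] and [Body v]]]
  [Expr [Expr [Fact [Body v]]] xor [Fact [Fact [Body [Body v] and v]] and [Body v]]]
  [Expr [Expr [Fact [Body v]]] xor [Fact [Body [Body [Body v] and v] and v]]]

4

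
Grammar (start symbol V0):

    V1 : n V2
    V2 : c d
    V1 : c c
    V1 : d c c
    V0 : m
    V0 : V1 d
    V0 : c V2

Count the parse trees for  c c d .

Parse trees for c c d:
  [V0 [V1 c c] d]
  [V0 c [V2 c d]]

2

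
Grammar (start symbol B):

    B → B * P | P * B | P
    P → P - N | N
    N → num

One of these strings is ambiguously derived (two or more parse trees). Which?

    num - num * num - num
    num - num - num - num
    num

num - num * num - num

num - num * num - num: 2 trees
num - num - num - num: 1 tree
num: 1 tree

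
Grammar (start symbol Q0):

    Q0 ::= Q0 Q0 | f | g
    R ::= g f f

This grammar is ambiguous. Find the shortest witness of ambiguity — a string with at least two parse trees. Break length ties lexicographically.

f f f

length 1: no string has ≥2 trees
length 2: no string has ≥2 trees
length 3: f f f has 2 parse trees

Two derivations of f f f:
  Q0 ⇒ Q0 Q0 ⇒ Q0 Q0 Q0 ⇒ f Q0 Q0 ⇒ f f Q0 ⇒ f f f
  Q0 ⇒ Q0 Q0 ⇒ f Q0 ⇒ f Q0 Q0 ⇒ f f Q0 ⇒ f f f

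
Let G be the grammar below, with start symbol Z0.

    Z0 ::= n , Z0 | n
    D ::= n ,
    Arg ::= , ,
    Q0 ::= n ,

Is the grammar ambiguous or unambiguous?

Unambiguous

Only Z0 is reachable from Z0; ignoring the rest: Right-recursive list with a separator: after each atom, whether the separator follows determines the rule. One parse per string.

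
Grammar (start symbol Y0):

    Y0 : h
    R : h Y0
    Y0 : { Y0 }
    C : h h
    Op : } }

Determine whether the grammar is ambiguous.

Unambiguous

Only Y0 is reachable from Y0; ignoring the rest: L(Y0) is { openⁿ atom closeⁿ : n ≥ 0 }. The bracket depth fixes n, and the derivation is forced at every step.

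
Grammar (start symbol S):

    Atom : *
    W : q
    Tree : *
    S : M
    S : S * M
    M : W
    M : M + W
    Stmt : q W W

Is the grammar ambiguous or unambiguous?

Unambiguous

(Stmt, Atom, Tree are unreachable from S, so their rules don't affect L(S).) S → S * M | M  ;  M → M + W | W  — a left-associative chain with W at the bottom. Each string factors uniquely by precedence.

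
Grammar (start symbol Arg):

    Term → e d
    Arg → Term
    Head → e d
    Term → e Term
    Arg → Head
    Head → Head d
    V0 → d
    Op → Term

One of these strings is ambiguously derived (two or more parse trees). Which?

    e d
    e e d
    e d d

e d

e d: 2 trees
e e d: 1 tree
e d d: 1 tree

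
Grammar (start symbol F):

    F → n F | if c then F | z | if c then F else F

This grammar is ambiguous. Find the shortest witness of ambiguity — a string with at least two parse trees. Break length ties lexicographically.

length 1: no string has ≥2 trees
length 2: no string has ≥2 trees
length 3: no string has ≥2 trees
length 4: no string has ≥2 trees
length 5: no string has ≥2 trees
length 6: no string has ≥2 trees
length 7: no string has ≥2 trees
length 8: no string has ≥2 trees
length 9: if c then if c then z else z has 2 parse trees

Two derivations of if c then if c then z else z:
  F ⇒ if c then F ⇒ if c then if c then F else F ⇒ if c then if c then z else F ⇒ if c then if c then z else z
  F ⇒ if c then F else F ⇒ if c then if c then F else F ⇒ if c then if c then z else F ⇒ if c then if c then z else z

if c then if c then z else z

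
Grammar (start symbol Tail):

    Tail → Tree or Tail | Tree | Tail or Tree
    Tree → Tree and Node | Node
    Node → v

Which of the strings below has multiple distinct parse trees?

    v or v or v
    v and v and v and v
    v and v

v or v or v

v or v or v: 4 trees
v and v and v and v: 1 tree
v and v: 1 tree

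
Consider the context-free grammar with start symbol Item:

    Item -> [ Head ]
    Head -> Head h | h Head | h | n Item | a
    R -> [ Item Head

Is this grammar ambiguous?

Witness: [ h h ]

Derivation 1: Item ⇒ [ Head ] ⇒ [ Head h ] ⇒ [ h h ]
Derivation 2: Item ⇒ [ Head ] ⇒ [ h Head ] ⇒ [ h h ]

Two distinct leftmost derivations for the same string.

Ambiguous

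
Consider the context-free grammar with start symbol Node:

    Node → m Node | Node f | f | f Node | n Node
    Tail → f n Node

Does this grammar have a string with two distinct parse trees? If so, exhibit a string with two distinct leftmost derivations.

Ambiguous

Witness: f f

Derivation 1: Node ⇒ Node f ⇒ f f
Derivation 2: Node ⇒ f Node ⇒ f f

Two distinct leftmost derivations for the same string.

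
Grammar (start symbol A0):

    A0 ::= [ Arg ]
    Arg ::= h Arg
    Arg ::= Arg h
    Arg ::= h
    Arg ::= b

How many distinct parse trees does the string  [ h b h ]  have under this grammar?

2

Parse trees for [ h b h ]:
  [A0 [ [Arg h [Arg [Arg b] h]] ]]
  [A0 [ [Arg [Arg h [Arg b]] h] ]]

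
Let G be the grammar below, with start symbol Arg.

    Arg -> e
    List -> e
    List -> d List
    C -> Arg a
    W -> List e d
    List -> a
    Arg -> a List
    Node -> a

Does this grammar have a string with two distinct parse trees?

(C, W, Node are unreachable from Arg, so their rules don't affect L(Arg).) Each reachable nonterminal has at most one production per leading terminal, and all productions are right-linear; the derivation is determined token-by-token.

Unambiguous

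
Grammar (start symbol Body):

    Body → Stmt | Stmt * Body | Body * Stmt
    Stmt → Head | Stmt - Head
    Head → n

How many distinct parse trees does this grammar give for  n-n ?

1

Parse trees for n-n:
  [Body [Stmt [Stmt [Head n]] - [Head n]]]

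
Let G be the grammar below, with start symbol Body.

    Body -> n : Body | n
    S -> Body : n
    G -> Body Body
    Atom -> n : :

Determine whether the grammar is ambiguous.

Only Body is reachable from Body; ignoring the rest: Right-recursive list with a separator: after each atom, whether the separator follows determines the rule. One parse per string.

Unambiguous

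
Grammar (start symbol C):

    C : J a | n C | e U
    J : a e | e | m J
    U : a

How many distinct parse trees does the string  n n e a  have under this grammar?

Parse trees for n n e a:
  [C n [C n [C [J e] a]]]
  [C n [C n [C e [U a]]]]

2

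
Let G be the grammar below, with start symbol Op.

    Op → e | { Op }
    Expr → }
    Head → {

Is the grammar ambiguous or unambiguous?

Unambiguous

Only Op is reachable from Op; ignoring the rest: Each string is a nest of matched brackets around a single atom. An opening bracket forces the recursive rule; an atom forces the base rule.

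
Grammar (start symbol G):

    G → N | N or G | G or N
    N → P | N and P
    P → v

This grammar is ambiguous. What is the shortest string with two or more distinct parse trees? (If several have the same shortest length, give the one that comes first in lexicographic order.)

v or v

length 1: no string has ≥2 trees
length 3: v or v has 2 parse trees

Two derivations of v or v:
  G ⇒ N or G ⇒ P or G ⇒ v or G ⇒ v or N ⇒ v or P ⇒ v or v
  G ⇒ G or N ⇒ N or N ⇒ P or N ⇒ v or N ⇒ v or P ⇒ v or v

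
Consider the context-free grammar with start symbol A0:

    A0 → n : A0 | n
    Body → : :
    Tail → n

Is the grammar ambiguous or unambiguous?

Only A0 is reachable from A0; ignoring the rest: The reachable grammar is A → atom sep A | atom. Each atom is followed by either the separator (recurse) or end-of-string (stop) — no choice point.

Unambiguous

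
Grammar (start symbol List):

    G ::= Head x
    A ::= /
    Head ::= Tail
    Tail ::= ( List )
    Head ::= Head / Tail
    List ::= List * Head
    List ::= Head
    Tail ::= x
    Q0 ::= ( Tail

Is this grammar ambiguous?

Unambiguous

(Q0, A, G are unreachable from List, so their rules don't affect L(List).) The grammar is stratified — List handles '*' (left-recursive), Head handles '/', Tail atoms. Each operator has a fixed associativity and precedence level, so every string has one parse.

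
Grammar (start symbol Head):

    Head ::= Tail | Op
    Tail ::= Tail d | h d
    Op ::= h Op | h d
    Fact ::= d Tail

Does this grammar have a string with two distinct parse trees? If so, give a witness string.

Witness: h d

Derivation 1: Head ⇒ Tail ⇒ h d
Derivation 2: Head ⇒ Op ⇒ h d

Two distinct leftmost derivations for the same string.

Ambiguous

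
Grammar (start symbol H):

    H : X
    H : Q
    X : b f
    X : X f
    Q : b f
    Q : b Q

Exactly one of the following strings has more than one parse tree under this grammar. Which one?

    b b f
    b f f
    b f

b b f: 1 tree
b f f: 1 tree
b f: 2 trees

b f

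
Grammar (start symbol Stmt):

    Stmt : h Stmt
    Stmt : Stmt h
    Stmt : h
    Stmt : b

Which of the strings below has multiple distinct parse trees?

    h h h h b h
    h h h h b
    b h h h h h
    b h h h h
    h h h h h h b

h h h h b h

h h h h b h: 5 trees
h h h h b: 1 tree
b h h h h h: 1 tree
b h h h h: 1 tree
h h h h h h b: 1 tree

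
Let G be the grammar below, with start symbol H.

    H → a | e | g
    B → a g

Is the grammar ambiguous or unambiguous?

Unambiguous

(B is unreachable from H, so its rules don't affect L(H).) Each reachable nonterminal has at most one production per leading terminal, and all productions are right-linear; the derivation is determined token-by-token.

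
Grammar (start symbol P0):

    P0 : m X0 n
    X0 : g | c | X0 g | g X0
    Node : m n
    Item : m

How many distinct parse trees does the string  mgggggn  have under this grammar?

Parse trees for mgggggn (showing first 6 of 16):
  [P0 m [X0 [X0 [X0 [X0 [X0 g] g] g] g] g] n]
  [P0 m [X0 [X0 [X0 [X0 g [X0 g]] g] g] g] n]
  [P0 m [X0 [X0 [X0 g [X0 [X0 g] g]] g] g] n]
  [P0 m [X0 [X0 [X0 g [X0 g [X0 g]]] g] g] n]
  [P0 m [X0 [X0 g [X0 [X0 [X0 g] g] g]] g] n]
  [P0 m [X0 [X0 g [X0 [X0 g [X0 g]] g]] g] n]

16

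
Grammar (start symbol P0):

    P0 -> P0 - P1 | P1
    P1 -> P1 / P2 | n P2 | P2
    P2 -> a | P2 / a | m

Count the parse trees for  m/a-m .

Parse trees for m/a-m:
  [P0 [P0 [P1 [P1 [P2 m]] / [P2 a]]] - [P1 [P2 m]]]
  [P0 [P0 [P1 [P2 [P2 m] / a]]] - [P1 [P2 m]]]

2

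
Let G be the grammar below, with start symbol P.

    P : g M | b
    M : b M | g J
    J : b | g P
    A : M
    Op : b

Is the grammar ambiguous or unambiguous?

Unambiguous

Only P, M, J are reachable from P; ignoring the rest: Each reachable nonterminal has at most one production per leading terminal, and all productions are right-linear; the derivation is determined token-by-token.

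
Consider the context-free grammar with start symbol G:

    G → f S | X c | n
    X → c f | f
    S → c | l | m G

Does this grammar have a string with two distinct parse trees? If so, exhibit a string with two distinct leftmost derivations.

Ambiguous

Witness: f c

Derivation 1: G ⇒ f S ⇒ f c
Derivation 2: G ⇒ X c ⇒ f c

Two distinct leftmost derivations for the same string.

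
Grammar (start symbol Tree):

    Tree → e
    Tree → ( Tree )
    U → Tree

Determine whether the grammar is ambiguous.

(U is unreachable from Tree, so its rules don't affect L(Tree).) Each string is a nest of matched brackets around a single atom. An opening bracket forces the recursive rule; an atom forces the base rule.

Unambiguous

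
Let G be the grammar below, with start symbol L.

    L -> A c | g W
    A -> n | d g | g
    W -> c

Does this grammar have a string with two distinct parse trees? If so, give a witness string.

Ambiguous

Witness: g c

Derivation 1: L ⇒ A c ⇒ g c
Derivation 2: L ⇒ g W ⇒ g c

Two distinct leftmost derivations for the same string.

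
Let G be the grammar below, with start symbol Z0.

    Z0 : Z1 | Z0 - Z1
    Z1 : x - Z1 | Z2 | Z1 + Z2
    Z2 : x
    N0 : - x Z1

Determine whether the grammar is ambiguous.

Ambiguous

Witness: x - x

Derivation 1: Z0 ⇒ Z1 ⇒ x - Z1 ⇒ x - Z2 ⇒ x - x
Derivation 2: Z0 ⇒ Z0 - Z1 ⇒ Z1 - Z1 ⇒ Z2 - Z1 ⇒ x - Z1 ⇒ x - Z2 ⇒ x - x

Two distinct leftmost derivations for the same string.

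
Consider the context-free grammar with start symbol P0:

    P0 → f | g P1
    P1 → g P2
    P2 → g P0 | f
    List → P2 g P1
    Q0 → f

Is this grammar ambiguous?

Only P0, P1, P2 are reachable from P0; ignoring the rest: Each reachable nonterminal has at most one production per leading terminal, and all productions are right-linear; the derivation is determined token-by-token.

Unambiguous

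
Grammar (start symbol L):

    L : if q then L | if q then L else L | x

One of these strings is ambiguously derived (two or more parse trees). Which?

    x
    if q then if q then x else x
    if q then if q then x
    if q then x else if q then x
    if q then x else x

x: 1 tree
if q then if q then x else x: 2 trees
if q then if q then x: 1 tree
if q then x else if q then x: 1 tree
if q then x else x: 1 tree

if q then if q then x else x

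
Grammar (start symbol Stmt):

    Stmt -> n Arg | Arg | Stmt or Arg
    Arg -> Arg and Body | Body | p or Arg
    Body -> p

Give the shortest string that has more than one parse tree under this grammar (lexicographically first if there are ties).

length 1: no string has ≥2 trees
length 2: no string has ≥2 trees
length 3: p or p has 2 parse trees

Two derivations of p or p:
  Stmt ⇒ Arg ⇒ p or Arg ⇒ p or Body ⇒ p or p
  Stmt ⇒ Stmt or Arg ⇒ Arg or Arg ⇒ Body or Arg ⇒ p or Arg ⇒ p or Body ⇒ p or p

p or p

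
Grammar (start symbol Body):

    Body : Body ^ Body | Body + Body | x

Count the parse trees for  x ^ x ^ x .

Parse trees for x ^ x ^ x:
  [Body [Body x] ^ [Body [Body x] ^ [Body x]]]
  [Body [Body [Body x] ^ [Body x]] ^ [Body x]]

2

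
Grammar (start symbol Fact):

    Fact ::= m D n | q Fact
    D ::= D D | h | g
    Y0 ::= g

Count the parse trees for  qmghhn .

Parse trees for qmghhn:
  [Fact q [Fact m [D [D g] [D [D h] [D h]]] n]]
  [Fact q [Fact m [D [D [D g] [D h]] [D h]] n]]

2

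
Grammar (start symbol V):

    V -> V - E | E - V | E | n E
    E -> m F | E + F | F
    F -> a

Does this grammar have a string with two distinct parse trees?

Ambiguous

Witness: a - a

Derivation 1: V ⇒ V - E ⇒ E - E ⇒ F - E ⇒ a - E ⇒ a - F ⇒ a - a
Derivation 2: V ⇒ E - V ⇒ F - V ⇒ a - V ⇒ a - E ⇒ a - F ⇒ a - a

Two distinct leftmost derivations for the same string.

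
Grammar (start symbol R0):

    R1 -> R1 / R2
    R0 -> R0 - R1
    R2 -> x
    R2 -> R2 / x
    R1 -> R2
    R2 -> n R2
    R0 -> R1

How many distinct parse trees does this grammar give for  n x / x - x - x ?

Parse trees for n x / x - x - x:
  [R0 [R0 [R0 [R1 [R1 [R2 n [R2 x]]] / [R2 x]]] - [R1 [R2 x]]] - [R1 [R2 x]]]
  [R0 [R0 [R0 [R1 [R2 [R2 n [R2 x]] / x]]] - [R1 [R2 x]]] - [R1 [R2 x]]]
  [R0 [R0 [R0 [R1 [R2 n [R2 [R2 x] / x]]]] - [R1 [R2 x]]] - [R1 [R2 x]]]

3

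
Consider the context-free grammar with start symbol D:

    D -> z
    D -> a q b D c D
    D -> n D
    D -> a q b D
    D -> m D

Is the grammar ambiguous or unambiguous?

Witness: a q b a q b z c z

Derivation 1: D ⇒ a q b D c D ⇒ a q b a q b D c D ⇒ a q b a q b z c D ⇒ a q b a q b z c z
Derivation 2: D ⇒ a q b D ⇒ a q b a q b D c D ⇒ a q b a q b z c D ⇒ a q b a q b z c z

Two distinct leftmost derivations for the same string.

Ambiguous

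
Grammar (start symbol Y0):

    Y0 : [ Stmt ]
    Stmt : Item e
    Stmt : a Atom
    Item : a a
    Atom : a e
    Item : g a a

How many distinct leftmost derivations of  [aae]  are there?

Parse trees for [aae]:
  [Y0 [ [Stmt [Item a a] e] ]]
  [Y0 [ [Stmt a [Atom a e]] ]]

2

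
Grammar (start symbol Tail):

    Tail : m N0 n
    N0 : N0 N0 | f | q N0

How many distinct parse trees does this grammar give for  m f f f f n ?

5

Parse trees for m f f f f n:
  [Tail m [N0 [N0 f] [N0 [N0 f] [N0 [N0 f] [N0 f]]]] n]
  [Tail m [N0 [N0 f] [N0 [N0 [N0 f] [N0 f]] [N0 f]]] n]
  [Tail m [N0 [N0 [N0 f] [N0 f]] [N0 [N0 f] [N0 f]]] n]
  [Tail m [N0 [N0 [N0 f] [N0 [N0 f] [N0 f]]] [N0 f]] n]
  [Tail m [N0 [N0 [N0 [N0 f] [N0 f]] [N0 f]] [N0 f]] n]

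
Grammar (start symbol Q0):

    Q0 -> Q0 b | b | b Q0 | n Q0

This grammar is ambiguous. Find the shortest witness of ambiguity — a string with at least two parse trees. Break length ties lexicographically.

b b

length 1: no string has ≥2 trees
length 2: b b has 2 parse trees

Two derivations of b b:
  Q0 ⇒ Q0 b ⇒ b b
  Q0 ⇒ b Q0 ⇒ b b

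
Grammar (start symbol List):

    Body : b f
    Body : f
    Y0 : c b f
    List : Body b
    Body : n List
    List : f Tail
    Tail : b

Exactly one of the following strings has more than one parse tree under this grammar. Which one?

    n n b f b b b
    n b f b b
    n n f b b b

n n b f b b b: 1 tree
n b f b b: 1 tree
n n f b b b: 2 trees

n n f b b b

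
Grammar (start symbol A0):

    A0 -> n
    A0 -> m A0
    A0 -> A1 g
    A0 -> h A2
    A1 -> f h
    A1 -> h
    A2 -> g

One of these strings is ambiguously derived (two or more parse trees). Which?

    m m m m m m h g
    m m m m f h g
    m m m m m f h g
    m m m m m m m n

m m m m m m h g

m m m m m m h g: 2 trees
m m m m f h g: 1 tree
m m m m m f h g: 1 tree
m m m m m m m n: 1 tree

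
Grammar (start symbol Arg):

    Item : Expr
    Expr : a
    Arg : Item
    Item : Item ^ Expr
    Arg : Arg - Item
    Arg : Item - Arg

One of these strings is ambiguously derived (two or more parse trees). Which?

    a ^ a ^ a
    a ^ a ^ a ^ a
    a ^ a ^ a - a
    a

a ^ a ^ a - a

a ^ a ^ a: 1 tree
a ^ a ^ a ^ a: 1 tree
a ^ a ^ a - a: 2 trees
a: 1 tree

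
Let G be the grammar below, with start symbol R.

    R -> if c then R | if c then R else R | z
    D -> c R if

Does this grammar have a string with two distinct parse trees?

Ambiguous

Witness: if c then if c then z else z

Derivation 1: R ⇒ if c then R ⇒ if c then if c then R else R ⇒ if c then if c then z else R ⇒ if c then if c then z else z
Derivation 2: R ⇒ if c then R else R ⇒ if c then if c then R else R ⇒ if c then if c then z else R ⇒ if c then if c then z else z

Two distinct leftmost derivations for the same string.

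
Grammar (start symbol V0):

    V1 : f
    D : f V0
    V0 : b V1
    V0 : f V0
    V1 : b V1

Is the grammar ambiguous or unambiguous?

(D is unreachable from V0, so its rules don't affect L(V0).) The reachable rules are right-linear with at most one rule per (nonterminal, next-terminal) pair. Each input token forces the next rule, so parsing is deterministic.

Unambiguous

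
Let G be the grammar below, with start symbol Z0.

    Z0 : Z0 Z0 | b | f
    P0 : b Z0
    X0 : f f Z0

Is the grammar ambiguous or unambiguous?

Witness: b b b

Derivation 1: Z0 ⇒ Z0 Z0 ⇒ Z0 Z0 Z0 ⇒ b Z0 Z0 ⇒ b b Z0 ⇒ b b b
Derivation 2: Z0 ⇒ Z0 Z0 ⇒ b Z0 ⇒ b Z0 Z0 ⇒ b b Z0 ⇒ b b b

Two distinct leftmost derivations for the same string.

Ambiguous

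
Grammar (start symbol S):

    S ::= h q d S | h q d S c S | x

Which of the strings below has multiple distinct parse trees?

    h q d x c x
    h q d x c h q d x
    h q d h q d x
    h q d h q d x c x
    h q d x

h q d h q d x c x

h q d x c x: 1 tree
h q d x c h q d x: 1 tree
h q d h q d x: 1 tree
h q d h q d x c x: 2 trees
h q d x: 1 tree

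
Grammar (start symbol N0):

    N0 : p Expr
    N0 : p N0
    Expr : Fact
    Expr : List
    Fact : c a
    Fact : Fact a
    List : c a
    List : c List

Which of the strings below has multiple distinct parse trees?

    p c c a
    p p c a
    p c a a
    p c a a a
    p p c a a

p p c a

p c c a: 1 tree
p p c a: 2 trees
p c a a: 1 tree
p c a a a: 1 tree
p p c a a: 1 tree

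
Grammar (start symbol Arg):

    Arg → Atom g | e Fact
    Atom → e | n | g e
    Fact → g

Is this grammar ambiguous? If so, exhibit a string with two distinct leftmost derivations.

Witness: e g

Derivation 1: Arg ⇒ Atom g ⇒ e g
Derivation 2: Arg ⇒ e Fact ⇒ e g

Two distinct leftmost derivations for the same string.

Ambiguous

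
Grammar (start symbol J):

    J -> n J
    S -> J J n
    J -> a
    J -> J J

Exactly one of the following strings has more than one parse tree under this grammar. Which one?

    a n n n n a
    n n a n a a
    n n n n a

a n n n n a: 1 tree
n n a n a a: 12 trees
n n n n a: 1 tree

n n a n a a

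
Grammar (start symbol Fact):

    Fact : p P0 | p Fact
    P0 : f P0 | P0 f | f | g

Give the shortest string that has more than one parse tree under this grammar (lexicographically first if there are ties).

p f f

length 2: no string has ≥2 trees
length 3: p f f has 2 parse trees

Two derivations of p f f:
  Fact ⇒ p P0 ⇒ p f P0 ⇒ p f f
  Fact ⇒ p P0 ⇒ p P0 f ⇒ p f f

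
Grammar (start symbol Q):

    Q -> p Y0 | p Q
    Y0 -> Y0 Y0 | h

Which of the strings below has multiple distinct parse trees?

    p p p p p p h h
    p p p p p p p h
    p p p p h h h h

p p p p h h h h

p p p p p p h h: 1 tree
p p p p p p p h: 1 tree
p p p p h h h h: 5 trees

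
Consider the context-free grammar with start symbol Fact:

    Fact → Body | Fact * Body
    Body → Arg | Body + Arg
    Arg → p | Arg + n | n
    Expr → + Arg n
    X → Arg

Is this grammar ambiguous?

Witness: n + n

Derivation 1: Fact ⇒ Body ⇒ Arg ⇒ Arg + n ⇒ n + n
Derivation 2: Fact ⇒ Body ⇒ Body + Arg ⇒ Arg + Arg ⇒ n + Arg ⇒ n + n

Two distinct leftmost derivations for the same string.

Ambiguous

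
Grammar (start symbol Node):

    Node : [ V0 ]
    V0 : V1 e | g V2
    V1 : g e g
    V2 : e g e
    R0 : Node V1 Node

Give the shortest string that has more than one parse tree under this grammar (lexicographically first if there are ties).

[ g e g e ]

length 6: [ g e g e ] has 2 parse trees

Two derivations of [ g e g e ]:
  Node ⇒ [ V0 ] ⇒ [ V1 e ] ⇒ [ g e g e ]
  Node ⇒ [ V0 ] ⇒ [ g V2 ] ⇒ [ g e g e ]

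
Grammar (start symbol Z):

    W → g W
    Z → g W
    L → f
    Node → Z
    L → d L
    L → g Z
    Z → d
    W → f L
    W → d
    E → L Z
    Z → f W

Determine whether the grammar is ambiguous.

Unambiguous

(Node, E are unreachable from Z, so their rules don't affect L(Z).) Restricted to the reachable nonterminals, every rule has the form A → t or A → t B, and no two rules for the same A share a first terminal. The grammar encodes a DFA — one run per string.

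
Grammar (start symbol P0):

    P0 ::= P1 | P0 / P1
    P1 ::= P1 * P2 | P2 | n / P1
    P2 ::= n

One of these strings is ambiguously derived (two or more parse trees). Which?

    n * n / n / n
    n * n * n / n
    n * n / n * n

n * n / n / n: 2 trees
n * n * n / n: 1 tree
n * n / n * n: 1 tree

n * n / n / n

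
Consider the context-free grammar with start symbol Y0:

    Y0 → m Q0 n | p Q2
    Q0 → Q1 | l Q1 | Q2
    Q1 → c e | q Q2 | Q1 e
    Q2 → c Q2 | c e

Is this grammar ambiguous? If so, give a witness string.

Witness: m c e n

Derivation 1: Y0 ⇒ m Q0 n ⇒ m Q1 n ⇒ m c e n
Derivation 2: Y0 ⇒ m Q0 n ⇒ m Q2 n ⇒ m c e n

Two distinct leftmost derivations for the same string.

Ambiguous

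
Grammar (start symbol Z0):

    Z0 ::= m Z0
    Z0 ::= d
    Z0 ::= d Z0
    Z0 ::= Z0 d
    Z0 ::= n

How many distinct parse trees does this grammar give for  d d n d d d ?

Parse trees for d d n d d d (showing first 6 of 10):
  [Z0 d [Z0 d [Z0 [Z0 [Z0 [Z0 n] d] d] d]]]
  [Z0 d [Z0 [Z0 d [Z0 [Z0 [Z0 n] d] d]] d]]
  [Z0 d [Z0 [Z0 [Z0 d [Z0 [Z0 n] d]] d] d]]
  [Z0 d [Z0 [Z0 [Z0 [Z0 d [Z0 n]] d] d] d]]
  [Z0 [Z0 d [Z0 d [Z0 [Z0 [Z0 n] d] d]]] d]
  [Z0 [Z0 d [Z0 [Z0 d [Z0 [Z0 n] d]] d]] d]

10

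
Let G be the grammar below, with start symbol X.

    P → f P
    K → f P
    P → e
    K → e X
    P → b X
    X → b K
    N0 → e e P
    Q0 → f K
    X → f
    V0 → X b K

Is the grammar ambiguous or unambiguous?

Unambiguous

(Q0, N0, V0 are unreachable from X, so their rules don't affect L(X).) Restricted to the reachable nonterminals, every rule has the form A → t or A → t B, and no two rules for the same A share a first terminal. The grammar encodes a DFA — one run per string.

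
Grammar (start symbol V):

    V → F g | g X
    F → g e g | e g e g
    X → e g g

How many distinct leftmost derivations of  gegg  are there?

2

Parse trees for gegg:
  [V [F g e g] g]
  [V g [X e g g]]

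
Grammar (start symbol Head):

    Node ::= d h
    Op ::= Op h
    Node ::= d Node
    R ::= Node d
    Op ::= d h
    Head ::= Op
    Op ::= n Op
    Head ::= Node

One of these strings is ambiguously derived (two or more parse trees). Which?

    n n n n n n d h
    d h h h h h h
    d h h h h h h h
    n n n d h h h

n n n d h h h

n n n n n n d h: 1 tree
d h h h h h h: 1 tree
d h h h h h h h: 1 tree
n n n d h h h: 10 trees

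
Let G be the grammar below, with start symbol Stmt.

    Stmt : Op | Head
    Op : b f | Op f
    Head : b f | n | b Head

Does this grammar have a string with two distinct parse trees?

Ambiguous

Witness: b f

Derivation 1: Stmt ⇒ Op ⇒ b f
Derivation 2: Stmt ⇒ Head ⇒ b f

Two distinct leftmost derivations for the same string.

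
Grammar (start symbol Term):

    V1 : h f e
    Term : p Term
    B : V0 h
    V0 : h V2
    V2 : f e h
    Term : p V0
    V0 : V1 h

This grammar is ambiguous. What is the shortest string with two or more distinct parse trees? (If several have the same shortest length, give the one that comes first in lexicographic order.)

p h f e h

length 5: p h f e h has 2 parse trees

Two derivations of p h f e h:
  Term ⇒ p V0 ⇒ p h V2 ⇒ p h f e h
  Term ⇒ p V0 ⇒ p V1 h ⇒ p h f e h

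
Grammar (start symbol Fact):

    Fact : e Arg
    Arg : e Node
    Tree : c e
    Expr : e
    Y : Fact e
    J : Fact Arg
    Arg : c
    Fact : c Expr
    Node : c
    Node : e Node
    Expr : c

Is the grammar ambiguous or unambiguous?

(Tree, Y, J are unreachable from Fact, so their rules don't affect L(Fact).) Each reachable nonterminal has at most one production per leading terminal, and all productions are right-linear; the derivation is determined token-by-token.

Unambiguous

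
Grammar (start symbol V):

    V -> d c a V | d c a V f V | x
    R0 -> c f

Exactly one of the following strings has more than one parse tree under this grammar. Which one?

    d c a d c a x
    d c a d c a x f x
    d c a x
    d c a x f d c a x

d c a d c a x f x

d c a d c a x: 1 tree
d c a d c a x f x: 2 trees
d c a x: 1 tree
d c a x f d c a x: 1 tree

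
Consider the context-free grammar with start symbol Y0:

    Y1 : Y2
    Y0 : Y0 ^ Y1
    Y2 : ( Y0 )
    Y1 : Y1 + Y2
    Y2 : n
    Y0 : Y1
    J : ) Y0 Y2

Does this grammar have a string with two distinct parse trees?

Only Y0, Y1, Y2 are reachable from Y0; ignoring the rest: This is a standard precedence ladder (Y0 over Y1 over Y2), with each level left-recursive on its own operator ('^' at Y0, '+' at Y1). That structure is LR(1), hence unambiguous.

Unambiguous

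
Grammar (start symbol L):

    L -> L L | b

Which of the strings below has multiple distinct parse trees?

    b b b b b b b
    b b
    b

b b b b b b b

b b b b b b b: 132 trees
b b: 1 tree
b: 1 tree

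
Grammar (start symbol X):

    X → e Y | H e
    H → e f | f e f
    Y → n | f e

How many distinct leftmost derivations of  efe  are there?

2

Parse trees for efe:
  [X e [Y f e]]
  [X [H e f] e]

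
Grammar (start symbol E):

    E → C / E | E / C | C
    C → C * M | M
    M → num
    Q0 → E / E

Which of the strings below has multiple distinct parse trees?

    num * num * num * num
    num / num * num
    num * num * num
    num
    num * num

num / num * num

num * num * num * num: 1 tree
num / num * num: 2 trees
num * num * num: 1 tree
num: 1 tree
num * num: 1 tree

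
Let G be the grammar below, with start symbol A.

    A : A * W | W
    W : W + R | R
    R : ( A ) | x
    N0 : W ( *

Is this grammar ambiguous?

Unambiguous

Only A, W, R are reachable from A; ignoring the rest: A → A * W | W  ;  W → W + R | R  — a left-associative chain with R at the bottom. Each string factors uniquely by precedence.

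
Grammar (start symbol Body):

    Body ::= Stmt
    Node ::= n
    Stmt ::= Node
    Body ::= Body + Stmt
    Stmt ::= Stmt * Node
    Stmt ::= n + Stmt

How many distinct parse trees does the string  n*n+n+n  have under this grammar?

2

Parse trees for n*n+n+n:
  [Body [Body [Stmt [Stmt [Node n]] * [Node n]]] + [Stmt n + [Stmt [Node n]]]]
  [Body [Body [Body [Stmt [Stmt [Node n]] * [Node n]]] + [Stmt [Node n]]] + [Stmt [Node n]]]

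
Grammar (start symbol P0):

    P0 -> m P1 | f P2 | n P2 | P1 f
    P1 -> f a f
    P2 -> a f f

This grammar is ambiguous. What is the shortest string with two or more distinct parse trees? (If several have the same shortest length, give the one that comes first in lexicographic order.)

f a f f

length 4: f a f f has 2 parse trees

Two derivations of f a f f:
  P0 ⇒ f P2 ⇒ f a f f
  P0 ⇒ P1 f ⇒ f a f f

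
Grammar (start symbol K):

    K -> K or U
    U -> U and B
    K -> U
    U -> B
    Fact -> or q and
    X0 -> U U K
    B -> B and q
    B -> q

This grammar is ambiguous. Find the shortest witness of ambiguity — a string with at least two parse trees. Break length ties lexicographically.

q and q

length 1: no string has ≥2 trees
length 3: q and q has 2 parse trees

Two derivations of q and q:
  K ⇒ U ⇒ U and B ⇒ B and B ⇒ q and B ⇒ q and q
  K ⇒ U ⇒ B ⇒ B and q ⇒ q and q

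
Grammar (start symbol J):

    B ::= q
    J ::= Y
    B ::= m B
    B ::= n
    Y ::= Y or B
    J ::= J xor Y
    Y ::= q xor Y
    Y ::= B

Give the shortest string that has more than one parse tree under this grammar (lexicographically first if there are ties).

length 1: no string has ≥2 trees
length 2: no string has ≥2 trees
length 3: q xor n has 2 parse trees

Two derivations of q xor n:
  J ⇒ Y ⇒ q xor Y ⇒ q xor B ⇒ q xor n
  J ⇒ J xor Y ⇒ Y xor Y ⇒ B xor Y ⇒ q xor Y ⇒ q xor B ⇒ q xor n

q xor n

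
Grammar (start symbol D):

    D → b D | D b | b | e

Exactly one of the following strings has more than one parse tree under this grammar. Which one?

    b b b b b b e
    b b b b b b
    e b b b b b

b b b b b b e: 1 tree
b b b b b b: 32 trees
e b b b b b: 1 tree

b b b b b b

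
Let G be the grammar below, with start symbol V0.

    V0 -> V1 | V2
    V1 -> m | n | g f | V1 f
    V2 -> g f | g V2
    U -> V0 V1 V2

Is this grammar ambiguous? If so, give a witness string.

Witness: g f

Derivation 1: V0 ⇒ V1 ⇒ g f
Derivation 2: V0 ⇒ V2 ⇒ g f

Two distinct leftmost derivations for the same string.

Ambiguous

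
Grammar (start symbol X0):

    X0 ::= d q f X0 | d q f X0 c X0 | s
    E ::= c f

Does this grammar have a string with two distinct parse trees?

Witness: d q f d q f s c s

Derivation 1: X0 ⇒ d q f X0 ⇒ d q f d q f X0 c X0 ⇒ d q f d q f s c X0 ⇒ d q f d q f s c s
Derivation 2: X0 ⇒ d q f X0 c X0 ⇒ d q f d q f X0 c X0 ⇒ d q f d q f s c X0 ⇒ d q f d q f s c s

Two distinct leftmost derivations for the same string.

Ambiguous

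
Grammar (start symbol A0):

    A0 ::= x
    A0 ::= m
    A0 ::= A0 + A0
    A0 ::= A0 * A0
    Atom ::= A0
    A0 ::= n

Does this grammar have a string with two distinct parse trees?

Ambiguous

Witness: m * m * m

Derivation 1: A0 ⇒ A0 * A0 ⇒ m * A0 ⇒ m * A0 * A0 ⇒ m * m * A0 ⇒ m * m * m
Derivation 2: A0 ⇒ A0 * A0 ⇒ A0 * A0 * A0 ⇒ m * A0 * A0 ⇒ m * m * A0 ⇒ m * m * m

Two distinct leftmost derivations for the same string.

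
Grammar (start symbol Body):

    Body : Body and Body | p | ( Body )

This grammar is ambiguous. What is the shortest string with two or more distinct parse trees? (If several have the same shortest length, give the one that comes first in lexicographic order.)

p and p and p

length 1: no string has ≥2 trees
length 3: no string has ≥2 trees
length 5: p and p and p has 2 parse trees

Two derivations of p and p and p:
  Body ⇒ Body and Body ⇒ Body and Body and Body ⇒ p and Body and Body ⇒ p and p and Body ⇒ p and p and p
  Body ⇒ Body and Body ⇒ p and Body ⇒ p and Body and Body ⇒ p and p and Body ⇒ p and p and p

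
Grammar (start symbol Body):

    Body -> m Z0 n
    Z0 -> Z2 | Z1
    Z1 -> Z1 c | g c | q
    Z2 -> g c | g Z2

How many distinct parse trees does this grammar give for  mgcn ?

Parse trees for mgcn:
  [Body m [Z0 [Z2 g c]] n]
  [Body m [Z0 [Z1 g c]] n]

2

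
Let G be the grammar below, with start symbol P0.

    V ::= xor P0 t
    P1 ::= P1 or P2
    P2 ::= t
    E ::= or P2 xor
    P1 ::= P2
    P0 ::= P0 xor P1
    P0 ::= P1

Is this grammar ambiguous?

Only P0, P1, P2 are reachable from P0; ignoring the rest: This is a standard precedence ladder (P0 over P1 over P2), with each level left-recursive on its own operator ('xor' at P0, 'or' at P1). That structure is LR(1), hence unambiguous.

Unambiguous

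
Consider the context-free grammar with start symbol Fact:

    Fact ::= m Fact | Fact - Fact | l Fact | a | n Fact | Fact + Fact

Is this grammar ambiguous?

Witness: l a + a

Derivation 1: Fact ⇒ l Fact ⇒ l Fact + Fact ⇒ l a + Fact ⇒ l a + a
Derivation 2: Fact ⇒ Fact + Fact ⇒ l Fact + Fact ⇒ l a + Fact ⇒ l a + a

Two distinct leftmost derivations for the same string.

Ambiguous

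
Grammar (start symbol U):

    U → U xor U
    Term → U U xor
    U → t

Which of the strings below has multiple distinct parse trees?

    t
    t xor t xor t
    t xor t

t: 1 tree
t xor t xor t: 2 trees
t xor t: 1 tree

t xor t xor t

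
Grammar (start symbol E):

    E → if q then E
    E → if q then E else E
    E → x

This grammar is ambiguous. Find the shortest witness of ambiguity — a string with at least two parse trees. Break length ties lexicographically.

if q then if q then x else x

length 1: no string has ≥2 trees
length 4: no string has ≥2 trees
length 6: no string has ≥2 trees
length 7: no string has ≥2 trees
length 9: if q then if q then x else x has 2 parse trees

Two derivations of if q then if q then x else x:
  E ⇒ if q then E ⇒ if q then if q then E else E ⇒ if q then if q then x else E ⇒ if q then if q then x else x
  E ⇒ if q then E else E ⇒ if q then if q then E else E ⇒ if q then if q then x else E ⇒ if q then if q then x else x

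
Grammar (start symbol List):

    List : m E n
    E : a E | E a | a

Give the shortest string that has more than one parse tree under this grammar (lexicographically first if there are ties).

length 3: no string has ≥2 trees
length 4: m a a n has 2 parse trees

Two derivations of m a a n:
  List ⇒ m E n ⇒ m a E n ⇒ m a a n
  List ⇒ m E n ⇒ m E a n ⇒ m a a n

m a a n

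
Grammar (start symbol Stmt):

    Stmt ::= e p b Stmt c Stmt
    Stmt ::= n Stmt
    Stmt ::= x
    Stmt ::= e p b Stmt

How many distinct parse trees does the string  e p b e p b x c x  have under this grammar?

2

Parse trees for e p b e p b x c x:
  [Stmt e p b [Stmt e p b [Stmt x]] c [Stmt x]]
  [Stmt e p b [Stmt e p b [Stmt x] c [Stmt x]]]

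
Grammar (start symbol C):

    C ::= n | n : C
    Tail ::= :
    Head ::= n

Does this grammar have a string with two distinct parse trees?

Unambiguous

Only C is reachable from C; ignoring the rest: Right-recursive list with a separator: after each atom, whether the separator follows determines the rule. One parse per string.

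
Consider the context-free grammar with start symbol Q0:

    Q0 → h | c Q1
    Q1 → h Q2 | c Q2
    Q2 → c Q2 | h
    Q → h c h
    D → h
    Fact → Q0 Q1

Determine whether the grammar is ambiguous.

(Q, D, Fact are unreachable from Q0, so their rules don't affect L(Q0).) The reachable rules are right-linear with at most one rule per (nonterminal, next-terminal) pair. Each input token forces the next rule, so parsing is deterministic.

Unambiguous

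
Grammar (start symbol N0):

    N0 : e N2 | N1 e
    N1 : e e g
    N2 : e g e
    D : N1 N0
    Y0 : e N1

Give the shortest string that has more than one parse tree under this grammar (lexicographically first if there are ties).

e e g e

length 4: e e g e has 2 parse trees

Two derivations of e e g e:
  N0 ⇒ e N2 ⇒ e e g e
  N0 ⇒ N1 e ⇒ e e g e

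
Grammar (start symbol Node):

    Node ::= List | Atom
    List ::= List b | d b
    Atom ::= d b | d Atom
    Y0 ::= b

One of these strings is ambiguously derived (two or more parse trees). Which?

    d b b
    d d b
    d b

d b

d b b: 1 tree
d d b: 1 tree
d b: 2 trees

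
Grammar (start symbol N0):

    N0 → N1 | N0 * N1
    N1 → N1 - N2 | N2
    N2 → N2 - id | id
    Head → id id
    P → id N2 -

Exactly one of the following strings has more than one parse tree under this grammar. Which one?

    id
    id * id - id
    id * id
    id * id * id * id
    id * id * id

id * id - id

id: 1 tree
id * id - id: 2 trees
id * id: 1 tree
id * id * id * id: 1 tree
id * id * id: 1 tree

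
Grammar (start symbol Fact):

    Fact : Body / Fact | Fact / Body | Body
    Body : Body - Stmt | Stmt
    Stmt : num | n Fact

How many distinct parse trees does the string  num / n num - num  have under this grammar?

4

Parse trees for num / n num - num:
  [Fact [Body [Stmt num]] / [Fact [Body [Body [Stmt n [Fact [Body [Stmt num]]]]] - [Stmt num]]]]
  [Fact [Body [Stmt num]] / [Fact [Body [Stmt n [Fact [Body [Body [Stmt num]] - [Stmt num]]]]]]]
  [Fact [Fact [Body [Stmt num]]] / [Body [Body [Stmt n [Fact [Body [Stmt num]]]]] - [Stmt num]]]
  [Fact [Fact [Body [Stmt num]]] / [Body [Stmt n [Fact [Body [Body [Stmt num]] - [Stmt num]]]]]]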